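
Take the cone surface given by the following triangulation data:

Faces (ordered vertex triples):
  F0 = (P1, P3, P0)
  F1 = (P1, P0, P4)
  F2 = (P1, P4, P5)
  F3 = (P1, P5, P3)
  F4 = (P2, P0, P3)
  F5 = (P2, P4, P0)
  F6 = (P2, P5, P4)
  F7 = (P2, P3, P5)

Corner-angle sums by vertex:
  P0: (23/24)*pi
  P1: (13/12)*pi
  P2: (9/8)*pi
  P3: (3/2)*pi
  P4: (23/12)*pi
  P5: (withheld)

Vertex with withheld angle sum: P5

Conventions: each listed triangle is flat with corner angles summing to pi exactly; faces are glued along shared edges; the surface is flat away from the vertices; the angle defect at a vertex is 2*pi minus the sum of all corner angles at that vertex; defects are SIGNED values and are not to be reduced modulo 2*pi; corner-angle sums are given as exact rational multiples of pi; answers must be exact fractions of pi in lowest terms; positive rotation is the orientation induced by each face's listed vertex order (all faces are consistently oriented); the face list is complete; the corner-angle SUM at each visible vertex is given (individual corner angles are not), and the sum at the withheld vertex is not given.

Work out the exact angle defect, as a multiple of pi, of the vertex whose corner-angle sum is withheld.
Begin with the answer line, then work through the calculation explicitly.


Answer: defect(P5) = (7/12)*pi

V = 6, E = 12, F = 8; chi = V - E + F = 2
Gauss-Bonnet: total defect = 2*pi*chi = 4*pi; visible defects sum to (41/12)*pi


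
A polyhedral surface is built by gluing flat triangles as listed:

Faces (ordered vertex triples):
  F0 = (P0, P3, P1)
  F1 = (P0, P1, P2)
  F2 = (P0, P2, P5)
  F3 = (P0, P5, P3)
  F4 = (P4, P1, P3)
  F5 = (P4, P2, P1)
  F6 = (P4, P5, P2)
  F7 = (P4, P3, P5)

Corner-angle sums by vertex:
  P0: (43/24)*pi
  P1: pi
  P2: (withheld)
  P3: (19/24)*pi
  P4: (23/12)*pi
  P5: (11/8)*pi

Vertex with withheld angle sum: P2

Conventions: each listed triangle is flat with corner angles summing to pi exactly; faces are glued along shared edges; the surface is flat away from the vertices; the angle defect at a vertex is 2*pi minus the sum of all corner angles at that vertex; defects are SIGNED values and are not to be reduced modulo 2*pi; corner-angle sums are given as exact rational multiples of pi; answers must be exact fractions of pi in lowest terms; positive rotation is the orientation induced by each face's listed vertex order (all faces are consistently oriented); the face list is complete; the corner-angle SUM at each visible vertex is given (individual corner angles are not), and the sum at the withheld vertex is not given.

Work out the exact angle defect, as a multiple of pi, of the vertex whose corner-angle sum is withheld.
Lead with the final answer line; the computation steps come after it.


Answer: defect(P2) = (7/8)*pi

V = 6, E = 12, F = 8; chi = V - E + F = 2
Gauss-Bonnet: total defect = 2*pi*chi = 4*pi; visible defects sum to (25/8)*pi


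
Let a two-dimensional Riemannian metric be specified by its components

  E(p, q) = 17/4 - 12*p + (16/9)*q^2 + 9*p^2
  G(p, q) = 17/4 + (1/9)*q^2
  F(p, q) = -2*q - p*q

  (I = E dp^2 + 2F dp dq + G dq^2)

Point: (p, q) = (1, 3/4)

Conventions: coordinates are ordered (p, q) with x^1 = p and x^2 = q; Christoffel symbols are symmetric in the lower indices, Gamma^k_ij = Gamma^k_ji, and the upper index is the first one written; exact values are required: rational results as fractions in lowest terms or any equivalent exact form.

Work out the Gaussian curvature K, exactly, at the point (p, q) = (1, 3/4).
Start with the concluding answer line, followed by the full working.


Answer: K = 237824/264627

E = 9/4, F = -9/4, G = 69/16, EG - F^2 = 297/64 at the point
E_p = 6, E_q = 8/3, F_p = -3/4, F_q = -3, G_p = 0, G_q = 1/6
E_qq = 32/9, F_pq = -1, G_pp = 0
The intrinsic route: Brioschi's K = (det M1 - det M2)/(EG - F^2)^2.
M1 = [[-E_qq/2 + F_pq - G_pp/2, E_p/2, F_p - E_q/2], [F_q - G_p/2, E, F], [G_q/2, F, G]] = [[-25/9, 3, -25/12], [-3, 9/4, -9/4], [1/12, -9/4, 69/16]]; det M1 = 187/16
M2 = [[0, E_q/2, G_p/2], [E_q/2, E, F], [G_p/2, F, G]] = [[0, 4/3, 0], [4/3, 9/4, -9/4], [0, -9/4, 69/16]]; det M2 = -23/3
det M1 - det M2 = 929/48; K = 929/48 / (297/64)^2 = 237824/264627


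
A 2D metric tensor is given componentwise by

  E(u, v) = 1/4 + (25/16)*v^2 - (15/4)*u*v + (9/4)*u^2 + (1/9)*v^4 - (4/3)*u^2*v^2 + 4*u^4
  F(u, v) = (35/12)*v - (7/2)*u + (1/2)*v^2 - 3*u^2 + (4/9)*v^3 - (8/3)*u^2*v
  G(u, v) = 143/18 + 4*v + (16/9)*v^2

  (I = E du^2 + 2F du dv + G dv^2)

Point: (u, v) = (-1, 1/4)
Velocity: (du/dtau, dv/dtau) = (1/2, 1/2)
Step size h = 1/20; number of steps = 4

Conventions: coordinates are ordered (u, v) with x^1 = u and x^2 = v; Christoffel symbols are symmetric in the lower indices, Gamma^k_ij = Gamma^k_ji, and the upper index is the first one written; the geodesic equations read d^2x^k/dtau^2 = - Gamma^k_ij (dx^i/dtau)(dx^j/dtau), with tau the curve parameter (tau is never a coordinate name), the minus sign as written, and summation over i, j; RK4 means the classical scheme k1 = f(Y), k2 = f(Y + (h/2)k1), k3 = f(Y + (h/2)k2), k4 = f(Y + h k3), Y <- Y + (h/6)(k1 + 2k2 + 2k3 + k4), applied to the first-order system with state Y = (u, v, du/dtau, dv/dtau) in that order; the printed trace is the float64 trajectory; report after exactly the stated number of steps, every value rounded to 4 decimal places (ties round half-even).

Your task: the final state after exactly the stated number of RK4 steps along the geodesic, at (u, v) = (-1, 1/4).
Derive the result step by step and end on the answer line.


f(Y) = (du/dtau, dv/dtau, -Gamma^u_ij Y'^i Y'^j, -Gamma^v_ij Y'^i Y'^j) with the Gammas evaluated at the stage position; h = 0.050000; intermediate values shown to 6 dp
step 0: u = -1.0000, v = 0.2500, du/dtau = 0.5000, dv/dtau = 0.5000
step 1:
  k1: at (u, v) = (-1.000000, 0.250000), (du/dtau, dv/dtau) = (0.500000, 0.500000); Gamma_uuu = -1.451794, Gamma_uuv = 0.261152, Gamma_uvv = 0.056821, Gamma_vuu = 0.305851, Gamma_vuv = -0.017323, Gamma_vvv = 0.266169; k1 = (0.500000, 0.500000, 0.218167, -0.134344)
  k2: at (u, v) = (-0.987500, 0.262500), (du/dtau, dv/dtau) = (0.505454, 0.496641); Gamma_uuu = -1.454911, Gamma_uuv = 0.267608, Gamma_uvv = 0.068564, Gamma_vuu = 0.311278, Gamma_vuv = -0.019264, Gamma_vvv = 0.265623; k2 = (0.505454, 0.496641, 0.220440, -0.135372)
  k3: at (u, v) = (-0.987364, 0.262416), (du/dtau, dv/dtau) = (0.505511, 0.496616); Gamma_uuu = -1.455063, Gamma_uuv = 0.267701, Gamma_uvv = 0.068658, Gamma_vuu = 0.311239, Gamma_vuv = -0.019285, Gamma_vvv = 0.265608; k3 = (0.505511, 0.496616, 0.220486, -0.135358)
  k4: at (u, v) = (-0.974724, 0.274831), (du/dtau, dv/dtau) = (0.511024, 0.493232); Gamma_uuu = -1.458125, Gamma_uuv = 0.274516, Gamma_uvv = 0.081080, Gamma_vuu = 0.316409, Gamma_vuv = -0.021342, Gamma_vvv = 0.264842; k4 = (0.511024, 0.493232, 0.222673, -0.136300)
  Y <- Y + (h/6)(k1 + 2k2 + 2k3 + k4): u = -0.9747, v = 0.2748, du/dtau = 0.5110, dv/dtau = 0.4932
step 2:
  k1: at (u, v) = (-0.974725, 0.274831), (du/dtau, dv/dtau) = (0.511022, 0.493232); Gamma_uuu = -1.458124, Gamma_uuv = 0.274515, Gamma_uvv = 0.081079, Gamma_vuu = 0.316409, Gamma_vuv = -0.021342, Gamma_vvv = 0.264842; k1 = (0.511022, 0.493232, 0.222671, -0.136300)
  k2: at (u, v) = (-0.961950, 0.287162), (du/dtau, dv/dtau) = (0.516589, 0.489825); Gamma_uuu = -1.461116, Gamma_uuv = 0.281703, Gamma_uvv = 0.094216, Gamma_vuu = 0.321319, Gamma_vuv = -0.023522, Gamma_vvv = 0.263842; k2 = (0.516589, 0.489825, 0.224751, -0.137148)
  k3: at (u, v) = (-0.961811, 0.287077), (du/dtau, dv/dtau) = (0.516641, 0.489804); Gamma_uuu = -1.461270, Gamma_uuv = 0.281805, Gamma_uvv = 0.094325, Gamma_vuu = 0.321278, Gamma_vuv = -0.023545, Gamma_vvv = 0.263825; k3 = (0.516641, 0.489804, 0.224787, -0.137132)
  k4: at (u, v) = (-0.948893, 0.299321), (du/dtau, dv/dtau) = (0.522262, 0.486376); Gamma_uuu = -1.464185, Gamma_uuv = 0.289393, Gamma_uvv = 0.108232, Gamma_vuu = 0.325920, Gamma_vuv = -0.025855, Gamma_vvv = 0.262572; k4 = (0.522262, 0.486376, 0.226743, -0.137876)
  Y <- Y + (h/6)(k1 + 2k2 + 2k3 + k4): u = -0.9489, v = 0.2993, du/dtau = 0.5223, dv/dtau = 0.4864
step 3:
  k1: at (u, v) = (-0.948894, 0.299322), (du/dtau, dv/dtau) = (0.522260, 0.486376); Gamma_uuu = -1.464184, Gamma_uuv = 0.289392, Gamma_uvv = 0.108231, Gamma_vuu = 0.325920, Gamma_vuv = -0.025855, Gamma_vvv = 0.262573; k1 = (0.522260, 0.486376, 0.226741, -0.137876)
  k2: at (u, v) = (-0.935838, 0.311481), (du/dtau, dv/dtau) = (0.527928, 0.482929); Gamma_uuu = -1.467005, Gamma_uuv = 0.297397, Gamma_uvv = 0.122948, Gamma_vuu = 0.330289, Gamma_vuv = -0.028302, Gamma_vvv = 0.261052; k2 = (0.527928, 0.482929, 0.228549, -0.138506)
  k3: at (u, v) = (-0.935696, 0.311395), (du/dtau, dv/dtau) = (0.527974, 0.482914); Gamma_uuu = -1.467161, Gamma_uuv = 0.297507, Gamma_uvv = 0.123075, Gamma_vuu = 0.330246, Gamma_vuv = -0.028328, Gamma_vvv = 0.261030; k3 = (0.527974, 0.482914, 0.228570, -0.138487)
  k4: at (u, v) = (-0.922495, 0.323467), (du/dtau, dv/dtau) = (0.533688, 0.479452); Gamma_uuu = -1.469878, Gamma_uuv = 0.305957, Gamma_uvv = 0.138667, Gamma_vuu = 0.334335, Gamma_vuv = -0.030922, Gamma_vvv = 0.259220; k4 = (0.533688, 0.479452, 0.230204, -0.138990)
  Y <- Y + (h/6)(k1 + 2k2 + 2k3 + k4): u = -0.9225, v = 0.3235, du/dtau = 0.5337, dv/dtau = 0.4795
step 4:
  k1: at (u, v) = (-0.922496, 0.323468), (du/dtau, dv/dtau) = (0.533686, 0.479453); Gamma_uuu = -1.469877, Gamma_uuv = 0.305957, Gamma_uvv = 0.138666, Gamma_vuu = 0.334335, Gamma_vuv = -0.030922, Gamma_vvv = 0.259220; k1 = (0.533686, 0.479453, 0.230202, -0.138989)
  k2: at (u, v) = (-0.909154, 0.335454), (du/dtau, dv/dtau) = (0.539441, 0.475978); Gamma_uuu = -1.472472, Gamma_uuv = 0.314872, Gamma_uvv = 0.155178, Gamma_vuu = 0.338137, Gamma_vuv = -0.033671, Gamma_vvv = 0.257102; k2 = (0.539441, 0.475978, 0.231634, -0.139354)
  k3: at (u, v) = (-0.909010, 0.335367), (du/dtau, dv/dtau) = (0.539477, 0.475969); Gamma_uuu = -1.472629, Gamma_uuv = 0.314991, Gamma_uvv = 0.155324, Gamma_vuu = 0.338092, Gamma_vuv = -0.033699, Gamma_vvv = 0.257075; k3 = (0.539477, 0.475969, 0.231636, -0.139330)
  k4: at (u, v) = (-0.895522, 0.347266), (du/dtau, dv/dtau) = (0.545268, 0.472486); Gamma_uuu = -1.475086, Gamma_uuv = 0.324403, Gamma_uvv = 0.172830, Gamma_vuu = 0.341597, Gamma_vuv = -0.036612, Gamma_vvv = 0.254624; k4 = (0.545268, 0.472486, 0.232833, -0.139541)
  Y <- Y + (h/6)(k1 + 2k2 + 2k3 + k4): u = -0.8955, v = 0.3473, du/dtau = 0.5453, dv/dtau = 0.4725

Answer: u = -0.8955, v = 0.3473, du/dtau = 0.5453, dv/dtau = 0.4725


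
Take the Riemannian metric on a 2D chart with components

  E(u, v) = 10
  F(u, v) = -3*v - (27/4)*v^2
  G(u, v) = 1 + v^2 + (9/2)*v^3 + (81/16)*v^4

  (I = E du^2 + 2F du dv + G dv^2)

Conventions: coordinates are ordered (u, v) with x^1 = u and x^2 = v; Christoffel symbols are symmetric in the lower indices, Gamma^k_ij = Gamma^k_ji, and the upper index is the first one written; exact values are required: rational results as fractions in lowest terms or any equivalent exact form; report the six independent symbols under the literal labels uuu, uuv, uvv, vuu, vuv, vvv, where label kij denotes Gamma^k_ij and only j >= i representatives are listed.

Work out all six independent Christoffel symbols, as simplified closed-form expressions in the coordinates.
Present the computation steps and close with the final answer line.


E = 10; F = -3*v - (27/4)*v^2; G = 1 + v^2 + (9/2)*v^3 + (81/16)*v^4
Gamma^k_ij = (1/2) g^{kl} (d_i g_jl + d_j g_il - d_l g_ij), with g^inv = (1/(EG-F^2)) [[G, -F], [-F, E]]
first partials: E_u = 0, E_v = 0, F_u = 0, F_v = -3 - (27/2)*v, G_u = 0, G_v = 2*v + (27/2)*v^2 + (81/4)*v^3
D = EG - F^2 = 10 + v^2 + (9/2)*v^3 + (81/16)*v^4
expanded: Gamma^u_uu = (G E_u - 2F F_u + F E_v)/(2D), Gamma^u_uv = (G E_v - F G_u)/(2D), Gamma^u_vv = (2G F_v - G G_u - F G_v)/(2D), Gamma^v_uu = (2E F_u - E E_v - F E_u)/(2D), Gamma^v_uv = (E G_u - F E_v)/(2D), Gamma^v_vv = (E G_v - 2F F_v + F G_u)/(2D); substitute and cancel common factors

Answer: Gamma_uuu = 0, Gamma_uuv = 0, Gamma_uvv = (-216*v - 48)/(81*v^4 + 72*v^3 + 16*v^2 + 160), Gamma_vuu = 0, Gamma_vuv = 0, Gamma_vvv = (162*v^3 + 108*v^2 + 16*v)/(81*v^4 + 72*v^3 + 16*v^2 + 160)


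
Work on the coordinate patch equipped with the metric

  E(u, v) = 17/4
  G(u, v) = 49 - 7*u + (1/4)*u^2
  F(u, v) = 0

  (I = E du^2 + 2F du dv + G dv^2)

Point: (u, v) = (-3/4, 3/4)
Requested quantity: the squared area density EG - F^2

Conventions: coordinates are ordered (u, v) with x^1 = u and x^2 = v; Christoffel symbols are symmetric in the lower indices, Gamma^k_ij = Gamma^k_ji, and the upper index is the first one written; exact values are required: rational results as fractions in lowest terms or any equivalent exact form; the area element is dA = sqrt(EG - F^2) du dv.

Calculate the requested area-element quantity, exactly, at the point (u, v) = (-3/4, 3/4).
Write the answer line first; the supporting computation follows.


Answer: EG - F^2 = 59177/256

E = 17/4, F = 0, G = 3481/64; EG - F^2 = 59177/256


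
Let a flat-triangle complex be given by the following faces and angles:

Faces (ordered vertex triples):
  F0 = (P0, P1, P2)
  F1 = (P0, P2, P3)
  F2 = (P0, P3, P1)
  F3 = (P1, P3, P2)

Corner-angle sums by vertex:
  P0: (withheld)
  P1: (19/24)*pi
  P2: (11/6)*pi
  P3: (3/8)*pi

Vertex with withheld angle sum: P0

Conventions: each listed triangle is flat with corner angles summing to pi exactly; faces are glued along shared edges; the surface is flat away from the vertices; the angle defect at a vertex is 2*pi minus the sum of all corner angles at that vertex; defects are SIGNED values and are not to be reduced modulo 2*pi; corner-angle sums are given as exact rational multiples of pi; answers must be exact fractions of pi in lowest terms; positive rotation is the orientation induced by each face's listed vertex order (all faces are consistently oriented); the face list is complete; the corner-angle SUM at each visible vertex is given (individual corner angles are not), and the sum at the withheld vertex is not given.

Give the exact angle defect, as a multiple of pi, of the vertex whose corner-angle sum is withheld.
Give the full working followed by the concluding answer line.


V = 4, E = 6, F = 4; chi = V - E + F = 2
Gauss-Bonnet: total defect = 2*pi*chi = 4*pi; visible defects sum to 3*pi

Answer: defect(P0) = pi


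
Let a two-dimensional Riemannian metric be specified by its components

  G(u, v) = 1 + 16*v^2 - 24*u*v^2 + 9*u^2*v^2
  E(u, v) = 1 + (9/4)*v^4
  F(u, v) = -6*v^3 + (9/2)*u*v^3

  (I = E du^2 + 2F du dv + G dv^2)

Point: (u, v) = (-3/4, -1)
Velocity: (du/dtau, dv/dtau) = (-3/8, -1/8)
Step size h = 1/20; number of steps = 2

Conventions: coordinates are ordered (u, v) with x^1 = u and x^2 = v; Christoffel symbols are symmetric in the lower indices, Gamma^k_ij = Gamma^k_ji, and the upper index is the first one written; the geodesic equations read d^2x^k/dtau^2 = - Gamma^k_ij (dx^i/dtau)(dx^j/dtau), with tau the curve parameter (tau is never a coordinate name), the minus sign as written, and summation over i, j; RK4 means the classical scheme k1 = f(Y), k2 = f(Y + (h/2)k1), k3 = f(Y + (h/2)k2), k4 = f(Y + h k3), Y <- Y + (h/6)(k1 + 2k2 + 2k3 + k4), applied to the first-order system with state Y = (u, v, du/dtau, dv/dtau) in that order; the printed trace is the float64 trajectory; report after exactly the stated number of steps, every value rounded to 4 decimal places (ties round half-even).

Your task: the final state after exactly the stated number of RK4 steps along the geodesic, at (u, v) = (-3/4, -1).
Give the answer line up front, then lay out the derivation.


Answer: u = -0.7874, v = -1.0122, du/dtau = -0.3737, dv/dtau = -0.1196

f(Y) = (du/dtau, dv/dtau, -Gamma^u_ij Y'^i Y'^j, -Gamma^v_ij Y'^i Y'^j) with the Gammas evaluated at the stage position; h = 0.050000; intermediate values shown to 6 dp
step 0: u = -0.7500, v = -1.0000, du/dtau = -0.3750, dv/dtau = -0.1250
step 1:
  k1: at (u, v) = (-0.750000, -1.000000), (du/dtau, dv/dtau) = (-0.375000, -0.125000); Gamma_uuu = 0.000000, Gamma_uuv = -0.106352, Gamma_uvv = -0.221566, Gamma_vuu = 0.000000, Gamma_vuv = -0.443131, Gamma_vvv = -0.923191; k1 = (-0.375000, -0.125000, 0.013432, 0.055968)
  k2: at (u, v) = (-0.759375, -1.003125), (du/dtau, dv/dtau) = (-0.374664, -0.123601); Gamma_uuu = 0.000000, Gamma_uuv = -0.105783, Gamma_uvv = -0.220684, Gamma_vuu = 0.000000, Gamma_vuv = -0.441368, Gamma_vvv = -0.920777; k2 = (-0.374664, -0.123601, 0.013169, 0.054945)
  k3: at (u, v) = (-0.759367, -1.003090), (du/dtau, dv/dtau) = (-0.374671, -0.123626); Gamma_uuu = 0.000000, Gamma_uuv = -0.105781, Gamma_uvv = -0.220685, Gamma_vuu = 0.000000, Gamma_vuv = -0.441370, Gamma_vvv = -0.920811; k3 = (-0.374671, -0.123626, 0.013172, 0.054961)
  k4: at (u, v) = (-0.768734, -1.006181), (du/dtau, dv/dtau) = (-0.374341, -0.122252); Gamma_uuu = 0.000000, Gamma_uuv = -0.105215, Gamma_uvv = -0.219811, Gamma_vuu = 0.000000, Gamma_vuv = -0.439622, Gamma_vvv = -0.918437; k4 = (-0.374341, -0.122252, 0.012915, 0.053964)
  Y <- Y + (h/6)(k1 + 2k2 + 2k3 + k4): u = -0.7687, v = -1.0062, du/dtau = -0.3743, dv/dtau = -0.1223
step 2:
  k1: at (u, v) = (-0.768733, -1.006181), (du/dtau, dv/dtau) = (-0.374341, -0.122252); Gamma_uuu = 0.000000, Gamma_uuv = -0.105215, Gamma_uvv = -0.219811, Gamma_vuu = 0.000000, Gamma_vuv = -0.439622, Gamma_vvv = -0.918438; k1 = (-0.374341, -0.122252, 0.012915, 0.053964)
  k2: at (u, v) = (-0.778092, -1.009237), (du/dtau, dv/dtau) = (-0.374019, -0.120903); Gamma_uuu = 0.000000, Gamma_uuv = -0.104653, Gamma_uvv = -0.218944, Gamma_vuu = 0.000000, Gamma_vuv = -0.437888, Gamma_vvv = -0.916105; k2 = (-0.374019, -0.120903, 0.012665, 0.052994)
  k3: at (u, v) = (-0.778084, -1.009203), (du/dtau, dv/dtau) = (-0.374025, -0.120927); Gamma_uuu = 0.000000, Gamma_uuv = -0.104650, Gamma_uvv = -0.218945, Gamma_vuu = 0.000000, Gamma_vuv = -0.437890, Gamma_vvv = -0.916137; k3 = (-0.374025, -0.120927, 0.012668, 0.053008)
  k4: at (u, v) = (-0.787435, -1.012227), (du/dtau, dv/dtau) = (-0.373708, -0.119602); Gamma_uuu = 0.000000, Gamma_uuv = -0.104090, Gamma_uvv = -0.218085, Gamma_vuu = 0.000000, Gamma_vuv = -0.436170, Gamma_vvv = -0.913842; k4 = (-0.373708, -0.119602, 0.012424, 0.052062)
  Y <- Y + (h/6)(k1 + 2k2 + 2k3 + k4): u = -0.7874, v = -1.0122, du/dtau = -0.3737, dv/dtau = -0.1196


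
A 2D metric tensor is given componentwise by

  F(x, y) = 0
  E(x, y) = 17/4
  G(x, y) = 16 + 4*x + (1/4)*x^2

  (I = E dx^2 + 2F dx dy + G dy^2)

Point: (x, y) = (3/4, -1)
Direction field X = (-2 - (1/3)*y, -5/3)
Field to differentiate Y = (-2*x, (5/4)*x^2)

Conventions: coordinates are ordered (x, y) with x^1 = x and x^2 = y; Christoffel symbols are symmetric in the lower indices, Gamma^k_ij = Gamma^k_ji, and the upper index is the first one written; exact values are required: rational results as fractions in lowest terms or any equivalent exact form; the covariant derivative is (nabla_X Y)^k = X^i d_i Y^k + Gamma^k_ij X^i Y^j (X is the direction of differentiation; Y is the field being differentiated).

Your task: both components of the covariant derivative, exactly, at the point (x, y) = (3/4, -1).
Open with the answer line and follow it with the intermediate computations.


Answer: (nabla_X Y)^x = 51395/13056, (nabla_X Y)^y = -333/112

E = 17/4, F = 0, G = 1225/64 at the point
E_x = 0, E_y = 0, F_x = 0, F_y = 0, G_x = 35/8, G_y = 0
EG - F^2 = 20825/256;  g^inv = (256/20825) * [[1225/64, 0], [0, 17/4]]
first-kind symbols [ij,l] = (1/2)(d_i g_jl + d_j g_il - d_l g_ij): [xx,x] = E_x/2 = 0, [xx,y] = F_x - E_y/2 = 0, [xy,x] = E_y/2 = 0, [xy,y] = G_x/2 = 35/16, [yy,x] = F_y - G_x/2 = -35/16, [yy,y] = G_y/2 = 0
Gamma^x_ij = (G*[ij,x] - F*[ij,y])/(EG - F^2), Gamma^y_ij = (E*[ij,y] - F*[ij,x])/(EG - F^2)
Gamma_xxx = 0, Gamma_xxy = 0, Gamma_xyy = -35/68, Gamma_yxx = 0, Gamma_yxy = 4/35, Gamma_yyy = 0
X = (-5/3, -5/3), Y = (-3/2, 45/64) at the point


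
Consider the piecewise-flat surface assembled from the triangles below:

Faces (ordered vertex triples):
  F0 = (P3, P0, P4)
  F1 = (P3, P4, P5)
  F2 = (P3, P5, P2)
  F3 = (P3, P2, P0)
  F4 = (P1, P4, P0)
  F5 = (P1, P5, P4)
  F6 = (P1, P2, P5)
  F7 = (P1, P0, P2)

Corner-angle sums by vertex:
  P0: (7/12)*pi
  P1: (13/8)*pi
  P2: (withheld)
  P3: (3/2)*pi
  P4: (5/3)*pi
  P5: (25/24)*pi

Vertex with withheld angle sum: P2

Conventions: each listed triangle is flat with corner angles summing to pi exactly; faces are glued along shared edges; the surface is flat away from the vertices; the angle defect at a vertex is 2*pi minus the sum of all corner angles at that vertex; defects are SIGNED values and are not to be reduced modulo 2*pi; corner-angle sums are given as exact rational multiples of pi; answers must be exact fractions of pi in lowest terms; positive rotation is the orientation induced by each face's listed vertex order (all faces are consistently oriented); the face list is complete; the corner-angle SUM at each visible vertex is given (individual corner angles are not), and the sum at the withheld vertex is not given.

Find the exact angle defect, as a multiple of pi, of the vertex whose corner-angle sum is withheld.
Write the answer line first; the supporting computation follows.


Answer: defect(P2) = (5/12)*pi

V = 6, E = 12, F = 8; chi = V - E + F = 2
Gauss-Bonnet: total defect = 2*pi*chi = 4*pi; visible defects sum to (43/12)*pi


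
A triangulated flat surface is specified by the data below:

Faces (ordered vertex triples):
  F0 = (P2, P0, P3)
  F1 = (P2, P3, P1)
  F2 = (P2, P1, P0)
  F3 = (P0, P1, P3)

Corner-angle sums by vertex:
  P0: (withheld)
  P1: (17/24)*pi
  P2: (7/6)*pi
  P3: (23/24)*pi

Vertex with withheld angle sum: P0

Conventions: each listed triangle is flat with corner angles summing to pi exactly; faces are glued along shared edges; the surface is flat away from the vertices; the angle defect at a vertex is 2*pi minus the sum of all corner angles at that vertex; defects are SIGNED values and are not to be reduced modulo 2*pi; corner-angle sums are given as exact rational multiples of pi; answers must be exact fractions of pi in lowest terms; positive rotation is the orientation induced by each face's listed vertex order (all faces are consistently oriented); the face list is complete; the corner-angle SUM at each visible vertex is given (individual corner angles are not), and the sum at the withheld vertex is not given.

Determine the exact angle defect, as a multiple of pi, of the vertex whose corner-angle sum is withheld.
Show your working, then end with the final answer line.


V = 4, E = 6, F = 4; chi = V - E + F = 2
Gauss-Bonnet: total defect = 2*pi*chi = 4*pi; visible defects sum to (19/6)*pi

Answer: defect(P0) = (5/6)*pi


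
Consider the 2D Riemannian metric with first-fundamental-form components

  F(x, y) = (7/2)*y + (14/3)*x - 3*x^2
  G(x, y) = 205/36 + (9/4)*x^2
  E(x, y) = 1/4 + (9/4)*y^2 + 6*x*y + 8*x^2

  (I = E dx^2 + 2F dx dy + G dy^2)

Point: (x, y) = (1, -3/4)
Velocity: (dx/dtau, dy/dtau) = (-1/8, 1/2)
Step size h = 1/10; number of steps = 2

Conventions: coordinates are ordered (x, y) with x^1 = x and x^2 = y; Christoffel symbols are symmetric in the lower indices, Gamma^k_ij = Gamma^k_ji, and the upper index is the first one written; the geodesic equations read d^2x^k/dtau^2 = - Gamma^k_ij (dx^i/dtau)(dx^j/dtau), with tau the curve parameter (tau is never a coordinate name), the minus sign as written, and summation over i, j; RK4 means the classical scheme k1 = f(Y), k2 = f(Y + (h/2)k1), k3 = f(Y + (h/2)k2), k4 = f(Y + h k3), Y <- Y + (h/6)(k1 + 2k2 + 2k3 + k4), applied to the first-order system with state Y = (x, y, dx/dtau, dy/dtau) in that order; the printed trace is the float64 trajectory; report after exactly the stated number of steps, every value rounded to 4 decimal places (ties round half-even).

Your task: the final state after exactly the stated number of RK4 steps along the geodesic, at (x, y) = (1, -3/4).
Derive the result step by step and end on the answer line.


f(Y) = (dx/dtau, dy/dtau, -Gamma^x_ij Y'^i Y'^j, -Gamma^y_ij Y'^i Y'^j) with the Gammas evaluated at the stage position; h = 0.100000; intermediate values shown to 6 dp
step 0: x = 1.0000, y = -0.7500, dx/dtau = -0.1250, dy/dtau = 0.5000
step 1:
  k1: at (x, y) = (1.000000, -0.750000), (dx/dtau, dy/dtau) = (-0.125000, 0.500000); Gamma_xxx = 1.108329, Gamma_xxy = 0.323247, Gamma_xyy = 0.255101, Gamma_yxx = -0.199345, Gamma_yxy = 0.322210, Gamma_yyy = 0.030773; k1 = (-0.125000, 0.500000, -0.040687, 0.035698)
  k2: at (x, y) = (0.993750, -0.725000), (dx/dtau, dy/dtau) = (-0.127034, 0.501785); Gamma_xxx = 1.116053, Gamma_xxy = 0.324164, Gamma_xyy = 0.257124, Gamma_yxx = -0.212610, Gamma_yxy = 0.317766, Gamma_yyy = 0.028018; k2 = (-0.127034, 0.501785, -0.041424, 0.036888)
  k3: at (x, y) = (0.993648, -0.724911), (dx/dtau, dy/dtau) = (-0.127071, 0.501844); Gamma_xxx = 1.116176, Gamma_xxy = 0.324170, Gamma_xyy = 0.257215, Gamma_yxx = -0.212581, Gamma_yxy = 0.317738, Gamma_yyy = 0.028015; k3 = (-0.127071, 0.501844, -0.041457, 0.036901)
  k4: at (x, y) = (0.987293, -0.699816), (dx/dtau, dy/dtau) = (-0.129146, 0.503690); Gamma_xxx = 1.124157, Gamma_xxy = 0.325175, Gamma_xyy = 0.259353, Gamma_yxx = -0.226053, Gamma_yxy = 0.313221, Gamma_yyy = 0.025194; k4 = (-0.129146, 0.503690, -0.042243, 0.038128)
  Y <- Y + (h/6)(k1 + 2k2 + 2k3 + k4): x = 0.9873, y = -0.6998, dx/dtau = -0.1291, dy/dtau = 0.5037
step 2:
  k1: at (x, y) = (0.987294, -0.699818), (dx/dtau, dy/dtau) = (-0.129145, 0.503690); Gamma_xxx = 1.124156, Gamma_xxy = 0.325175, Gamma_xyy = 0.259352, Gamma_yxx = -0.226053, Gamma_yxy = 0.313221, Gamma_yyy = 0.025195; k1 = (-0.129145, 0.503690, -0.042243, 0.038128)
  k2: at (x, y) = (0.980837, -0.674633), (dx/dtau, dy/dtau) = (-0.131257, 0.505596); Gamma_xxx = 1.132398, Gamma_xxy = 0.326270, Gamma_xyy = 0.261606, Gamma_yxx = -0.239739, Gamma_yxy = 0.308628, Gamma_yyy = 0.022306; k2 = (-0.131257, 0.505596, -0.043078, 0.039391)
  k3: at (x, y) = (0.980731, -0.674538), (dx/dtau, dy/dtau) = (-0.131299, 0.505660); Gamma_xxx = 1.132528, Gamma_xxy = 0.326280, Gamma_xyy = 0.261700, Gamma_yxx = -0.239715, Gamma_yxy = 0.308597, Gamma_yyy = 0.022300; k3 = (-0.131299, 0.505660, -0.043114, 0.039408)
  k4: at (x, y) = (0.974164, -0.649252), (dx/dtau, dy/dtau) = (-0.133456, 0.507631); Gamma_xxx = 1.141050, Gamma_xxy = 0.327473, Gamma_xyy = 0.264079, Gamma_yxx = -0.253633, Gamma_yxy = 0.303920, Gamma_yyy = 0.019335; k4 = (-0.133456, 0.507631, -0.044003, 0.040714)
  Y <- Y + (h/6)(k1 + 2k2 + 2k3 + k4): x = 0.9742, y = -0.6493, dx/dtau = -0.1335, dy/dtau = 0.5076

Answer: x = 0.9742, y = -0.6493, dx/dtau = -0.1335, dy/dtau = 0.5076


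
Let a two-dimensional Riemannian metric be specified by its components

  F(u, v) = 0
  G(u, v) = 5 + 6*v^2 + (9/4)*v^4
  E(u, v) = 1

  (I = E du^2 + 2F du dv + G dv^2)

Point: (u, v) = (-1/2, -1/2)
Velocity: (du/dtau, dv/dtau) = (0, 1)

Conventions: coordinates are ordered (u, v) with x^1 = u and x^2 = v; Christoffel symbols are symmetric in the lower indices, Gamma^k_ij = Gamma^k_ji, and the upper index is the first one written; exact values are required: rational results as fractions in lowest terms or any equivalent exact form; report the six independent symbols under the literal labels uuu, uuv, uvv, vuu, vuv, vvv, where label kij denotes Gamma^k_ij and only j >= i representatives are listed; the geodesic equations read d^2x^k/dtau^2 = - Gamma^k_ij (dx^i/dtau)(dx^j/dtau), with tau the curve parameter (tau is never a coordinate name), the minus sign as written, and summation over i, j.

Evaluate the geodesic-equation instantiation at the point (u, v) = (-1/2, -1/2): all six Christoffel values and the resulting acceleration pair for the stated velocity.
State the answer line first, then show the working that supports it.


Answer: Gamma_uuu = 0, Gamma_uuv = 0, Gamma_uvv = 0, Gamma_vuu = 0, Gamma_vuv = 0, Gamma_vvv = -228/425; accelerations (d^2u/dtau^2, d^2v/dtau^2) = (0, 228/425)

E = 1, F = 0, G = 425/64 at the point
E_u = 0, E_v = 0, F_u = 0, F_v = 0, G_u = 0, G_v = -57/8
EG - F^2 = 425/64;  g^inv = (64/425) * [[425/64, 0], [0, 1]]
first-kind symbols [ij,l] = (1/2)(d_i g_jl + d_j g_il - d_l g_ij): [uu,u] = E_u/2 = 0, [uu,v] = F_u - E_v/2 = 0, [uv,u] = E_v/2 = 0, [uv,v] = G_u/2 = 0, [vv,u] = F_v - G_u/2 = 0, [vv,v] = G_v/2 = -57/16
Gamma^u_ij = (G*[ij,u] - F*[ij,v])/(EG - F^2), Gamma^v_ij = (E*[ij,v] - F*[ij,u])/(EG - F^2)
Gamma_uuu = 0, Gamma_uuv = 0, Gamma_uvv = 0, Gamma_vuu = 0, Gamma_vuv = 0, Gamma_vvv = -228/425
d^2u/dtau^2 = -(Gamma_uuu*(0)^2 + 2*Gamma_uuv*(0)*(1) + Gamma_uvv*(1)^2) = 0
d^2v/dtau^2 = -(Gamma_vuu*(0)^2 + 2*Gamma_vuv*(0)*(1) + Gamma_vvv*(1)^2) = 228/425


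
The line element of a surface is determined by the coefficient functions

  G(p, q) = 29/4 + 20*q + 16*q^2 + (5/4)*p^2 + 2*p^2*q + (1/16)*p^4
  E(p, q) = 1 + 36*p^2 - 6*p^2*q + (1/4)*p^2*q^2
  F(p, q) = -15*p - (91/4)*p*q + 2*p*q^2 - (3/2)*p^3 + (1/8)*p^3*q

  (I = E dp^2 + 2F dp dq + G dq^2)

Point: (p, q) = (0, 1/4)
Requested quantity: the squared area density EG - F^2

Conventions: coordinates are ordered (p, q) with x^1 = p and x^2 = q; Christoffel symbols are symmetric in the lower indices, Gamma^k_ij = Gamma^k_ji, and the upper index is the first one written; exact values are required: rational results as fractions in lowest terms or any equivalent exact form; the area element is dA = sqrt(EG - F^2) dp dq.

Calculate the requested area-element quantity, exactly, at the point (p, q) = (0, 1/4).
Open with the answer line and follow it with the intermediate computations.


Answer: EG - F^2 = 53/4

E = 1, F = 0, G = 53/4; EG - F^2 = 53/4


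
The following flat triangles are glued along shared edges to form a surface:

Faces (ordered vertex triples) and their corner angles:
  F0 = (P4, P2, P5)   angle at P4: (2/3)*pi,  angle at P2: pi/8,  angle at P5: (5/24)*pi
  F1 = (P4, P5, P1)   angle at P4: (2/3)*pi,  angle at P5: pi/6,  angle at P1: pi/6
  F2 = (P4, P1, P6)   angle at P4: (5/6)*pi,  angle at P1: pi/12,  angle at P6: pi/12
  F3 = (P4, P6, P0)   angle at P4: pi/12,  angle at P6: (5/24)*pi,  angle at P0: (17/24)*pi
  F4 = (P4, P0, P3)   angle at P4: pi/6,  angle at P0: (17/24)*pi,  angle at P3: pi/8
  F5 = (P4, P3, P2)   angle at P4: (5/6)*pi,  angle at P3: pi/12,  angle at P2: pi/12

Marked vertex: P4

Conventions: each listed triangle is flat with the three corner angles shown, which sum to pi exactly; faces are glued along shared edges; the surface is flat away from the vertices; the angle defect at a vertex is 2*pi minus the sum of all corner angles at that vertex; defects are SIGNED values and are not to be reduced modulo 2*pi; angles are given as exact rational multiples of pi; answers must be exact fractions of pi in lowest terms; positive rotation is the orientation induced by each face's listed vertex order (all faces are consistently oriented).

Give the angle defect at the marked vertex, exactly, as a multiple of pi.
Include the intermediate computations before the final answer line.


Sum of corner angles at P4: (13/4)*pi
defect = 2*pi - (13/4)*pi

Answer: defect(P4) = (-5/4)*pi


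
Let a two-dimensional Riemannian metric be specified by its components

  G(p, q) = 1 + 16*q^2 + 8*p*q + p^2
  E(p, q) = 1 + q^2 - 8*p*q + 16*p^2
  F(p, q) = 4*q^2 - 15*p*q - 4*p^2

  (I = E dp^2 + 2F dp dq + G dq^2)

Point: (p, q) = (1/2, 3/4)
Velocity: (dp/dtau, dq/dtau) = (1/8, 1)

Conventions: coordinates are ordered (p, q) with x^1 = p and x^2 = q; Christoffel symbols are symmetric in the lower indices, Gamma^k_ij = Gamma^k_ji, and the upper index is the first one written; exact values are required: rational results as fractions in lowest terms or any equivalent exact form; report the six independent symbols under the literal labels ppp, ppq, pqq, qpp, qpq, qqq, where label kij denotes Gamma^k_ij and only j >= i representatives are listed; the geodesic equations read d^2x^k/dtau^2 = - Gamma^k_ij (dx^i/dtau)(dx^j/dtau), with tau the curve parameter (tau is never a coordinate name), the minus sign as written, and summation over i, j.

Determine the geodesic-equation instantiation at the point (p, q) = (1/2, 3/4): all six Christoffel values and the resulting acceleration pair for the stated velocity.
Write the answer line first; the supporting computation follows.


Answer: Gamma_ppp = 80/237, Gamma_ppq = -20/237, Gamma_pqq = -80/237, Gamma_qpp = -224/237, Gamma_qpq = 56/237, Gamma_qqq = 224/237; accelerations (d^2p/dtau^2, d^2q/dtau^2) = (335/948, -469/474)

E = 41/16, F = -35/8, G = 53/4 at the point
E_p = 10, E_q = -5/2, F_p = -61/4, F_q = -3/2, G_p = 7, G_q = 28
EG - F^2 = 237/16;  g^inv = (16/237) * [[53/4, 35/8], [35/8, 41/16]]
first-kind symbols [ij,l] = (1/2)(d_i g_jl + d_j g_il - d_l g_ij): [pp,p] = E_p/2 = 5, [pp,q] = F_p - E_q/2 = -14, [pq,p] = E_q/2 = -5/4, [pq,q] = G_p/2 = 7/2, [qq,p] = F_q - G_p/2 = -5, [qq,q] = G_q/2 = 14
Gamma^p_ij = (G*[ij,p] - F*[ij,q])/(EG - F^2), Gamma^q_ij = (E*[ij,q] - F*[ij,p])/(EG - F^2)
Gamma_ppp = 80/237, Gamma_ppq = -20/237, Gamma_pqq = -80/237, Gamma_qpp = -224/237, Gamma_qpq = 56/237, Gamma_qqq = 224/237
d^2p/dtau^2 = -(Gamma_ppp*(1/8)^2 + 2*Gamma_ppq*(1/8)*(1) + Gamma_pqq*(1)^2) = 335/948
d^2q/dtau^2 = -(Gamma_qpp*(1/8)^2 + 2*Gamma_qpq*(1/8)*(1) + Gamma_qqq*(1)^2) = -469/474


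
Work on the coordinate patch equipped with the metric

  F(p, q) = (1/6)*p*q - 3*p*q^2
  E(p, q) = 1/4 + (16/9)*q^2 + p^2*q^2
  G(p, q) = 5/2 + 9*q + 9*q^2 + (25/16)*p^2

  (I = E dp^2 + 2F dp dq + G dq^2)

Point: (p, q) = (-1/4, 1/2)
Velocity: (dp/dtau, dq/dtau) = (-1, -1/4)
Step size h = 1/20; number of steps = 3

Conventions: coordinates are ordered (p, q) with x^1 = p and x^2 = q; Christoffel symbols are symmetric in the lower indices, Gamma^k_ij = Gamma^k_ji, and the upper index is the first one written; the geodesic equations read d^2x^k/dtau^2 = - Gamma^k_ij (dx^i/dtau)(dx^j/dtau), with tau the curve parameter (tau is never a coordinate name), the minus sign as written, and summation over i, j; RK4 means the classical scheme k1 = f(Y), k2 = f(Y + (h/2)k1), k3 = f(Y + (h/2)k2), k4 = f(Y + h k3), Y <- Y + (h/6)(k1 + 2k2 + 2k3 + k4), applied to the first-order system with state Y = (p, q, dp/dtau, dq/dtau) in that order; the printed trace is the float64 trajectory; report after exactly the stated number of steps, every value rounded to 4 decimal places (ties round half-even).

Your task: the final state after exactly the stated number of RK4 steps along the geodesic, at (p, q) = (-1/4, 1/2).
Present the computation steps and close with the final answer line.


f(Y) = (dp/dtau, dq/dtau, -Gamma^p_ij Y'^i Y'^j, -Gamma^q_ij Y'^i Y'^j) with the Gammas evaluated at the stage position; h = 0.050000; intermediate values shown to 6 dp
step 0: p = -0.2500, q = 0.5000, dp/dtau = -1.0000, dq/dtau = -0.2500
step 1:
  k1: at (p, q) = (-0.250000, 0.500000), (dp/dtau, dq/dtau) = (-1.000000, -0.250000); Gamma_ppp = -0.048377, Gamma_ppq = 1.311139, Gamma_pqq = 1.327243, Gamma_qpp = -0.168892, Gamma_qpq = -0.065166, Gamma_qqq = 0.939144; k1 = (-1.000000, -0.250000, -0.690145, 0.142778)
  k2: at (p, q) = (-0.275000, 0.493750), (dp/dtau, dq/dtau) = (-1.017254, -0.246431); Gamma_ppp = -0.052803, Gamma_ppq = 1.322176, Gamma_pqq = 1.469175, Gamma_qpp = -0.167974, Gamma_qpq = -0.071920, Gamma_qqq = 0.937931; k2 = (-1.017254, -0.246431, -0.697471, 0.152919)
  k3: at (p, q) = (-0.275431, 0.493839), (dp/dtau, dq/dtau) = (-1.017437, -0.246177); Gamma_ppp = -0.052883, Gamma_ppq = 1.322225, Gamma_pqq = 1.471187, Gamma_qpp = -0.167992, Gamma_qpq = -0.072028, Gamma_qqq = 0.937725; k3 = (-1.017437, -0.246177, -0.696770, 0.153154)
  k4: at (p, q) = (-0.300872, 0.487691), (dp/dtau, dq/dtau) = (-1.034838, -0.242342); Gamma_ppp = -0.057281, Gamma_ppq = 1.333840, Gamma_pqq = 1.616397, Gamma_qpp = -0.167099, Gamma_qpq = -0.078925, Gamma_qqq = 0.935722; k4 = (-1.034838, -0.242342, -0.702603, 0.163576)
  Y <- Y + (h/6)(k1 + 2k2 + 2k3 + k4): p = -0.3009, q = 0.4877, dp/dtau = -1.0348, dq/dtau = -0.2423
step 2:
  k1: at (p, q) = (-0.300868, 0.487687), (dp/dtau, dq/dtau) = (-1.034844, -0.242346); Gamma_ppp = -0.057280, Gamma_ppq = 1.333842, Gamma_pqq = 1.616390, Gamma_qpp = -0.167098, Gamma_qpq = -0.078924, Gamma_qqq = 0.935727; k1 = (-1.034844, -0.242346, -0.702620, 0.163576)
  k2: at (p, q) = (-0.326740, 0.481628), (dp/dtau, dq/dtau) = (-1.052409, -0.238256); Gamma_ppp = -0.061640, Gamma_ppq = 1.346051, Gamma_pqq = 1.764707, Gamma_qpp = -0.166228, Gamma_qpq = -0.085958, Gamma_qqq = 0.932945; k2 = (-1.052409, -0.238256, -0.706932, 0.174256)
  k3: at (p, q) = (-0.327179, 0.481731), (dp/dtau, dq/dtau) = (-1.052517, -0.237989); Gamma_ppp = -0.061719, Gamma_ppq = 1.346116, Gamma_pqq = 1.766670, Gamma_qpp = -0.166250, Gamma_qpq = -0.086067, Gamma_qqq = 0.932701; k3 = (-1.052517, -0.237989, -0.706063, 0.174460)
  k4: at (p, q) = (-0.353494, 0.475788), (dp/dtau, dq/dtau) = (-1.070147, -0.233623); Gamma_ppp = -0.066031, Gamma_ppq = 1.358934, Gamma_pqq = 1.917869, Gamma_qpp = -0.165410, Gamma_qpq = -0.093234, Gamma_qqq = 0.929086; k4 = (-1.070147, -0.233623, -0.708553, 0.185340)
  Y <- Y + (h/6)(k1 + 2k2 + 2k3 + k4): p = -0.3535, q = 0.4758, dp/dtau = -1.0702, dq/dtau = -0.2336
step 3:
  k1: at (p, q) = (-0.353492, 0.475783), (dp/dtau, dq/dtau) = (-1.070153, -0.233626); Gamma_ppp = -0.066031, Gamma_ppq = 1.358937, Gamma_pqq = 1.917871, Gamma_qpp = -0.165409, Gamma_qpq = -0.093234, Gamma_qqq = 0.929091; k1 = (-1.070153, -0.233626, -0.708571, 0.185340)
  k2: at (p, q) = (-0.380246, 0.469943), (dp/dtau, dq/dtau) = (-1.087868, -0.228993); Gamma_ppp = -0.070286, Gamma_ppq = 1.372377, Gamma_pqq = 2.071783, Gamma_qpp = -0.164598, Gamma_qpq = -0.100526, Gamma_qqq = 0.924660; k2 = (-1.087868, -0.228993, -0.709215, 0.196392)
  k3: at (p, q) = (-0.380689, 0.470058), (dp/dtau, dq/dtau) = (-1.087884, -0.228716); Gamma_ppp = -0.070363, Gamma_ppq = 1.372456, Gamma_pqq = 2.073648, Gamma_qpp = -0.164623, Gamma_qpq = -0.100634, Gamma_qqq = 0.924380; k3 = (-1.087884, -0.228716, -0.708182, 0.196553)
  k4: at (p, q) = (-0.407886, 0.464347), (dp/dtau, dq/dtau) = (-1.105562, -0.223799); Gamma_ppp = -0.074552, Gamma_ppq = 1.386527, Gamma_pqq = 2.229942, Gamma_qpp = -0.163847, Gamma_qpq = -0.108043, Gamma_qqq = 0.919086; k4 = (-1.105562, -0.223799, -0.706684, 0.207697)
  Y <- Y + (h/6)(k1 + 2k2 + 2k3 + k4): p = -0.4079, q = 0.4643, dp/dtau = -1.1056, dq/dtau = -0.2238

Answer: p = -0.4079, q = 0.4643, dp/dtau = -1.1056, dq/dtau = -0.2238


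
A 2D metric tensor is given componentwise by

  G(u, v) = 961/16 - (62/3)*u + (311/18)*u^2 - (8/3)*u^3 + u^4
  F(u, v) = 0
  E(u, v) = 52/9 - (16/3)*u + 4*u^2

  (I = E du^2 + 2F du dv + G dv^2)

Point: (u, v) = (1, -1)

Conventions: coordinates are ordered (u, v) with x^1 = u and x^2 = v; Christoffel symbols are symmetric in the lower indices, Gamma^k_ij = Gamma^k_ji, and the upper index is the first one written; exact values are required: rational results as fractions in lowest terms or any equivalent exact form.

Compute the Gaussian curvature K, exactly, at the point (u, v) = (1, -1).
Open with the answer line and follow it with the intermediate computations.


Answer: K = -243/4450

E = 40/9, F = 0, G = 7921/144, EG - F^2 = 39605/162 at the point
E_u = 8/3, E_v = 0, F_u = 0, F_v = 0, G_u = 89/9, G_v = 0
E_vv = 0, F_uv = 0, G_uu = 275/9
By Brioschi, K is (det M1 - det M2) divided by (EG - F^2) squared.
M1 = [[-E_vv/2 + F_uv - G_uu/2, E_u/2, F_u - E_v/2], [F_v - G_u/2, E, F], [G_v/2, F, G]] = [[-275/18, 4/3, 0], [-89/18, 40/9, 0], [0, 0, 7921/144]]; det M1 = -19667843/5832
M2 = [[0, E_v/2, G_u/2], [E_v/2, E, F], [G_u/2, F, G]] = [[0, 0, 89/18], [0, 40/9, 0], [89/18, 0, 7921/144]]; det M2 = -79210/729
det M1 - det M2 = -704969/216; K = -704969/216 / (39605/162)^2 = -243/4450


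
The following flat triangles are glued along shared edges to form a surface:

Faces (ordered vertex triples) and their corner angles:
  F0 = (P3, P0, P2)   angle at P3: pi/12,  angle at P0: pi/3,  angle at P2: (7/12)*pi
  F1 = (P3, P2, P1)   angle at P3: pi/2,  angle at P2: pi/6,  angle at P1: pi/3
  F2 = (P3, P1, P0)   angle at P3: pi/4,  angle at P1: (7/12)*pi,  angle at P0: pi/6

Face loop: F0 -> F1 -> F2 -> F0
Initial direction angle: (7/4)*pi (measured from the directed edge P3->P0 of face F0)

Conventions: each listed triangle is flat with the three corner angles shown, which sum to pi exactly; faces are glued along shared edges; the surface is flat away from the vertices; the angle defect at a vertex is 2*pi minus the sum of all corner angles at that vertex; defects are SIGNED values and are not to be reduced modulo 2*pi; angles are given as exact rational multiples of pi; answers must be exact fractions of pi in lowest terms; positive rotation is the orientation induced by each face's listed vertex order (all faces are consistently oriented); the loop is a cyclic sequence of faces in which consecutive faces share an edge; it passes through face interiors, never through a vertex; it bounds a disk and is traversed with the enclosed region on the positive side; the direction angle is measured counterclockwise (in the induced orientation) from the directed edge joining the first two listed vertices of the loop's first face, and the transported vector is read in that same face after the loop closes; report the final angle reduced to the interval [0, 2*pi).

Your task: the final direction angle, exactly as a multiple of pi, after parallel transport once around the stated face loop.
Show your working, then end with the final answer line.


enclosed vertex P3: corner angles sum to (5/6)*pi, defect = 2*pi - (5/6)*pi = (7/6)*pi
final direction = starting direction + enclosed defect total, reduced mod 2*pi (induced orientation)
final angle = (7/4)*pi + (7/6)*pi = (11/12)*pi (mod 2*pi)

Answer: final direction angle = (11/12)*pi
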